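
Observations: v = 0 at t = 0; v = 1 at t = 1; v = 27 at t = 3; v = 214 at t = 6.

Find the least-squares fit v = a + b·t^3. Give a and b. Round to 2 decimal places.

XᵀX·[a, b]ᵀ = Xᵀv reads: 4·a + 244·b = 242;  244·a + 47386·b = 46954.
(Σ1 = 4, Σt^3 = 244, Σt^3·t^3 = 47386, Σv = 242, Σt^3·v = 46954.)
Determinant 4·47386 − 244² = 130008.
a = (242·47386 − 244·46954)/130008 = 2659/32502; b = (4·46954 − 244·242)/130008 = 16096/16251.

a = 0.08, b = 0.99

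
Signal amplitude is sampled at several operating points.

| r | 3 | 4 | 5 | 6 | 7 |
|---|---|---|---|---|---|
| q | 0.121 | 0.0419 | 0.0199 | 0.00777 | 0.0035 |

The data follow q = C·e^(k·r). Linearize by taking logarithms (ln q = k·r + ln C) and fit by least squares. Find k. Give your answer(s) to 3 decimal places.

Linearized form: ln q = k·r + ln C. From the 5 transformed points,
Σr = 25.0000, Σ(r)² = 135.0000, Σln q = -19.7139, Σr·ln q = -107.3408.
Normal system: [[135.0000, 25.0000]; [25.0000, 5]]·[k, ln C]ᵀ = [-107.3408, -19.7139]ᵀ.
Δ = 135.0000·5 − (25.0000)² = 50.0000; k = (-107.3408·5 − 25.0000·-19.7139)/50.0000 = -0.87711, ln C = (135.0000·-19.7139 − 25.0000·-107.3408)/50.0000 = 0.44275.

k = -0.877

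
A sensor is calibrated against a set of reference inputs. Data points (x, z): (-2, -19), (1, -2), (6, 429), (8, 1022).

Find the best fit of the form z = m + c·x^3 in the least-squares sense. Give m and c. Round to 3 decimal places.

m = -3.515, c = 2.003

Compute the Gram sums: Σ1 = 4, Σx^3 = 721, Σx^3·x^3 = 308865.
Right-hand side: Σz = 1430, Σx^3·z = 616078.
So AᵀA·[m, c]ᵀ = Aᵀz: [[4, 721]; [721, 308865]]·[m, c]ᵀ = [1430, 616078]ᵀ.
Eliminating c: 308865·(row 1) − 721·(row 2) gives 715619·m = 308865·1430 − 721·616078 = -2515288, so m = -34456/9803.
Then c = (616078 − 721·(-34456/9803))/308865 = 19634/9803.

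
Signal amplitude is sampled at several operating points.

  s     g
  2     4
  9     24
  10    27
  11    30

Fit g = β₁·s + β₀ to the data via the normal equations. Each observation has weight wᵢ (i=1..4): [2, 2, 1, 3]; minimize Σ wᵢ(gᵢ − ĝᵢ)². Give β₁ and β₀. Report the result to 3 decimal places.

β₁ = 2.883, β₀ = -1.801

XᵀWX·[β₁, β₀]ᵀ = XᵀWg reads: 633·β₁ + 65·β₀ = 1708;  65·β₁ + 8·β₀ = 173.
(Σwᵢ·s·s = 633, Σwᵢ·s = 65, Σwᵢ·1 = 8, Σwᵢ·s·g = 1708, Σwᵢ·g = 173.)
Δ = 633·8 − 65² = 839.
β₁ = (1708·8 − 65·173)/839 = 2419/839; β₀ = (633·173 − 65·1708)/839 = -1511/839.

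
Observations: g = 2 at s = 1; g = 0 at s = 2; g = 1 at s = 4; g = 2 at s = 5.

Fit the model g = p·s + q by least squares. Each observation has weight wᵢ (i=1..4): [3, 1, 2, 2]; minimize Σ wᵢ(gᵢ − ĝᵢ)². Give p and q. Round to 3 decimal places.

p = -0.022, q = 1.563

Entries of MᵀWM: Σwᵢ·s·s = 89, Σwᵢ·s = 23, Σwᵢ·1 = 8.
And Σwᵢ·s·g = 34, Σwᵢ·g = 12.
MᵀWM·[p, q]ᵀ = MᵀWg becomes [[89, 23]; [23, 8]]·[p, q]ᵀ = [34, 12]ᵀ.
Δ = 89·8 − 23² = 183.
p = (34·8 − 23·12)/183 = -4/183; q = (89·12 − 23·34)/183 = 286/183.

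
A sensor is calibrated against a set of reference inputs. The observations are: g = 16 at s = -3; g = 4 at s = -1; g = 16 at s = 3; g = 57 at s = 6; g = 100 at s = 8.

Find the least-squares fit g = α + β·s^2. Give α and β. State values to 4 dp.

The normal equations are: 5·α + 119·β = 193;  119·α + 5555·β = 8744.
(Σ1 = 5, Σs^2 = 119, Σs^2·s^2 = 5555, Σg = 193, Σs^2·g = 8744.)
Determinant 5·5555 − 119² = 13614.
α = (193·5555 − 119·8744)/13614 = 31579/13614; β = (5·8744 − 119·193)/13614 = 20753/13614.

α = 2.3196, β = 1.5244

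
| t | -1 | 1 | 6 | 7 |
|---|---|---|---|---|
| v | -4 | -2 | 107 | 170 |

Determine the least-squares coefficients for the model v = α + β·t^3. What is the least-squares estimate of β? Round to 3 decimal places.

Forming XᵀX = [[4, 559]; [559, 164307]] and Xᵀv = [271, 81424]ᵀ gives XᵀX·[α, β]ᵀ = Xᵀv.
Eliminating β: 164307·(row 1) − 559·(row 2) gives 344747·α = 164307·271 − 559·81424 = -988819, so α = -76063/26519.
Then β = (81424 − 559·(-76063/26519))/164307 = 174207/344747.

β = 0.505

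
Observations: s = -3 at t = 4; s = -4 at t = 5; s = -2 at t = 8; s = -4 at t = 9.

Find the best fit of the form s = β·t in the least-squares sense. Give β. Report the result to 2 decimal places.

With design matrix M, MᵀM = [[186]] and Mᵀs = [-84]ᵀ.
Hence β = -84 / 186 ≈ -0.451613.

β = -0.45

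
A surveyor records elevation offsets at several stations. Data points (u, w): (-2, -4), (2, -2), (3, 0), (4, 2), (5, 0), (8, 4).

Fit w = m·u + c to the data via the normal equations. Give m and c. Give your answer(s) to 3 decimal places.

Normal-equation sums: Σu·u = 122, Σu = 20, Σ1 = 6.
And Σu·w = 44, Σw = 0.
Eliminating c: 6·(row 1) − 20·(row 2) gives 332·m = 6·44 − 20·0 = 264, so m = 66/83.
Then c = (0 − 20·(66/83))/6 = -220/83.

m = 0.795, c = -2.651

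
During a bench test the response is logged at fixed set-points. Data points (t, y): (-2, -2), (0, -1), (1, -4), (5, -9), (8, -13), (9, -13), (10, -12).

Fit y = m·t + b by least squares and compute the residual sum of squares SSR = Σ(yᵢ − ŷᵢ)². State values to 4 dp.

Forming MᵀM = [[275, 31]; [31, 7]] and Mᵀy = [-386, -54]ᵀ gives MᵀM·[m, b]ᵀ = Mᵀy.
Eliminating b: 7·(row 1) − 31·(row 2) gives 964·m = 7·(-386) − 31·(-54) = -1028, so m = -257/241.
Then b = ((-54) − 31·(-257/241))/7 = -721/241.
Residuals: -275/241, 480/241, 14/241, -163/241, -356/241, -99/241, 399/241; SSR = 2608/241.

SSR = 10.8216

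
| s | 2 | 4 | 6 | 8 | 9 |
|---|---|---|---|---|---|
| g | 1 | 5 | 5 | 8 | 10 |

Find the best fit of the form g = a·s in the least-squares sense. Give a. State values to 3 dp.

a = 1.025

The normal system AᵀA·[a]ᵀ = Aᵀg is [[201]]·[a]ᵀ = [206]ᵀ.
a = 206/201 = 1.02488.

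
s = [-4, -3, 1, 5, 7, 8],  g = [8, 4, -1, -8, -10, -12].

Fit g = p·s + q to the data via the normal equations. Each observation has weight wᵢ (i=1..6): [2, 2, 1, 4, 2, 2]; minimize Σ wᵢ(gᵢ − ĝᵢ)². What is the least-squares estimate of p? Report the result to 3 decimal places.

From the data, Σwᵢ·s·s = 377, Σwᵢ·s = 37, Σwᵢ·1 = 13.
Moment sums: Σwᵢ·s·g = -581, Σwᵢ·g = -53.
Normal equations: [[377, 37]; [37, 13]]·[p, q]ᵀ = [-581, -53]ᵀ.
Δ = 377·13 − 37² = 3532.
p = ((-581)·13 − 37·(-53))/3532 = -1398/883; q = (377·(-53) − 37·(-581))/3532 = 379/883.

p = -1.583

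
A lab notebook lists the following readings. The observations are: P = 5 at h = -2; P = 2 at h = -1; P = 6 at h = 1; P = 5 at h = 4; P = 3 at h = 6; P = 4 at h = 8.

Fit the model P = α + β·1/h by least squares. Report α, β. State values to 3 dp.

Forming XᵀX = [[6, 1/24]; [1/24, 1357/576]] and XᵀP = [25, 15/4]ᵀ gives XᵀX·[α, β]ᵀ = XᵀP.
det = 6·(1357/576) − (1/24)² = 8141/576.
α = (25·(1357/576) − (1/24)·(15/4))/(8141/576) = 33835/8141; β = (6·(15/4) − (1/24)·25)/(8141/576) = 12360/8141.

α = 4.156, β = 1.518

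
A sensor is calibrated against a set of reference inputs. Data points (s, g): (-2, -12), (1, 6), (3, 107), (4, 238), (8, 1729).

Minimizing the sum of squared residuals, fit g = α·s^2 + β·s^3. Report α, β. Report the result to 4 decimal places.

α = 2.8127, β = 3.0252

Normal-equation sums: Σs^2·s^2 = 4450, Σs^2·s^3 = 34004, Σs^3·s^3 = 267034.
Moment sums: Σs^2·g = 115385, Σs^3·g = 903471.
det = 4450·267034 − 34004² = 32029284.
α = (115385·267034 − 34004·903471)/32029284 = 45045103/16014642; β = (4450·903471 − 34004·115385)/32029284 = 48447205/16014642.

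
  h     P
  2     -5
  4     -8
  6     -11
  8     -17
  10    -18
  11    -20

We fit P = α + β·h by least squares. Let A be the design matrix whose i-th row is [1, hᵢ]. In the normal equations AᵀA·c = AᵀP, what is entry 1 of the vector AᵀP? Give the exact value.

Entry 1 ↔ basis 1, so (AᵀP)_{1} = Σᵢ Pᵢ = (1)·(-5) + (1)·(-8) + (1)·(-11) + (1)·(-17) + (1)·(-18) + (1)·(-20) = -79.

-79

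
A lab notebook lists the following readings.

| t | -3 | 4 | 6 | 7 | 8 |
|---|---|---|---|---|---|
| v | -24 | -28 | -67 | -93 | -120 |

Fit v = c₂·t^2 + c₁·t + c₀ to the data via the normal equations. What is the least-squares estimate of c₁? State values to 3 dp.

c₁ = 1.363

XᵀX·[c₂, c₁, c₀]ᵀ = Xᵀv reads: 8130·c₂ + 1108·c₁ + 174·c₀ = -15313;  1108·c₂ + 174·c₁ + 22·c₀ = -2053;  174·c₂ + 22·c₁ + 5·c₀ = -332.
Inverting the 3×3 Gram matrix, [c₂, c₁, c₀]ᵀ = [-218641/107342, 146305/107342, -81272/53671]ᵀ.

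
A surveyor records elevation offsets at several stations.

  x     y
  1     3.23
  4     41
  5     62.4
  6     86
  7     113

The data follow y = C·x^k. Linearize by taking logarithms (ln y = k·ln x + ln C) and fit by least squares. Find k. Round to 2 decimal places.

Linearized form: ln y = k·ln x + ln C. From the 5 transformed points,
Σln x = 6.7334, Σ(ln x)² = 11.5091, Σln y = 18.2014, Σln x·ln y = 28.9810.
Equations: 11.5091·k + 6.7334·ln C = 28.9810;  6.7334·k + 5·ln C = 18.2014.
Solving (det = 12.2067): k = 1.83081, ln C = 1.17476.

k = 1.83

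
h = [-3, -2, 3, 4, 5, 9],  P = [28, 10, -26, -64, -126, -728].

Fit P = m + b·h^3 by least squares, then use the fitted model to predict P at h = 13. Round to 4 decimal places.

P̂ = -2196.4254

Compute the Gram sums: Σ1 = 6, Σh^3 = 910, Σh^3·h^3 = 552684.
For MᵀP: ΣP = -906, Σh^3·P = -552096.
MᵀM·[m, b]ᵀ = MᵀP becomes [[6, 910]; [910, 552684]]·[m, b]ᵀ = [-906, -552096]ᵀ.
Eliminating b: 552684·(row 1) − 910·(row 2) gives 2488004·m = 552684·(-906) − 910·(-552096) = 1675656, so m = 418914/622001.
Then b = ((-552096) − 910·(418914/622001))/552684 = -622029/622001.
At h = 13: P̂ = (418914/622001)·(1) + (-622029/622001)·(2197) = -1366178799/622001.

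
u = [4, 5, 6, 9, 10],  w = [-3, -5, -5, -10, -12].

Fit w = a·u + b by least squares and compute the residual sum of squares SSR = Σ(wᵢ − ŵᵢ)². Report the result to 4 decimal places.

SSR = 1.2463

XᵀX·[a, b]ᵀ = Xᵀw reads: 258·a + 34·b = -277;  34·a + 5·b = -35.
(Σu·u = 258, Σu = 34, Σ1 = 5, Σu·w = -277, Σw = -35.)
det = 258·5 − 34² = 134.
a = ((-277)·5 − 34·(-35))/134 = -195/134; b = (258·(-35) − 34·(-277))/134 = 194/67.
Residuals: -5/67, -83/134, 56/67, 27/134, -23/67; SSR = 167/134.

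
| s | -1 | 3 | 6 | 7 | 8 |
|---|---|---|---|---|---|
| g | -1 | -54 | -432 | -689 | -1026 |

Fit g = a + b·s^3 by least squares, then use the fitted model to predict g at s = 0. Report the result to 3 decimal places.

AᵀA·[a, b]ᵀ = Aᵀg reads: 5·a + 1097·b = -2202;  1097·a + 427179·b = -856408.
Determinant 5·427179 − 1097² = 932486.
a = ((-2202)·427179 − 1097·(-856408))/932486 = -584291/466243; b = (5·(-856408) − 1097·(-2202))/932486 = -933223/466243.
At s = 0: ĝ = (-584291/466243)·(1) + (-933223/466243)·(0) = -584291/466243.

ĝ = -1.253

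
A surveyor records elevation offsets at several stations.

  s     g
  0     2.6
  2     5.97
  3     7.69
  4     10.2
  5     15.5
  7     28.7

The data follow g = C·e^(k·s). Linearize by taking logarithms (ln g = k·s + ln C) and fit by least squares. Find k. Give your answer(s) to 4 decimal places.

k = 0.3382

Let Y = ln g. Fitting Y = k·s + ln C by least squares:
Σs = 21.0000, Σ(s)² = 103.0000, Σln g = 13.2023, Σs·ln g = 56.1853.
Equations: 103.0000·k + 21.0000·ln C = 56.1853;  21.0000·k + 6·ln C = 13.2023.
Slope k = (n·Σs·ln g − Σs·Σln g)/(n·Σ(s)² − (Σs)²) = (6·56.1853 − 21.0000·13.2023)/177.0000 = 0.33821; ln C = (Σln g − k·Σs)/n = 1.01665.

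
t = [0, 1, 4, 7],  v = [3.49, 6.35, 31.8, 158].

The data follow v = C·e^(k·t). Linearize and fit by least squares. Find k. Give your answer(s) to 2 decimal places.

With ln vᵢ as the transformed response and tᵢ as the regressor:
XᵀX = [[66.0000, 12.0000]; [12.0000, 4]], rhs = [51.1245, 11.6204]ᵀ  (here Σt = 12.0000, Σ(t)² = 66.0000, Σln v = 11.6204, Σt·ln v = 51.1245).
Δ = 66.0000·4 − (12.0000)² = 120.0000; k = (51.1245·4 − 12.0000·11.6204)/120.0000 = 0.54211, ln C = (66.0000·11.6204 − 12.0000·51.1245)/120.0000 = 1.27878.

k = 0.54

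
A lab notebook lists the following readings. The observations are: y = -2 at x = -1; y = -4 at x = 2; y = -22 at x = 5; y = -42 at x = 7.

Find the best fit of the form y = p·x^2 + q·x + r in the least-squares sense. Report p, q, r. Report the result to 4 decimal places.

With design matrix A, AᵀA = [[3043, 475, 79]; [475, 79, 13]; [79, 13, 4]] and Aᵀy = [-2626, -410, -70]ᵀ.
Solving the 3×3 system (Gaussian elimination) gives p = -326/381, q = 44/381, r = -124/127.

p = -0.8556, q = 0.1155, r = -0.9764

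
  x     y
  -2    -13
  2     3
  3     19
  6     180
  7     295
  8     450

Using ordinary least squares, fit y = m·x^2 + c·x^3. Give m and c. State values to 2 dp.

m = -1.07, c = 1.01

Compute the Gram sums: Σx^2·x^2 = 7906, Σx^2·x^3 = 57594, Σx^3·x^3 = 427306.
Right-hand side: Σx^2·y = 49866, Σx^3·y = 371106.
det = 7906·427306 − 57594² = 61212400.
m = (49866·427306 − 57594·371106)/61212400 = -4089873/3825775; c = (7906·371106 − 57594·49866)/61212400 = 3873852/3825775.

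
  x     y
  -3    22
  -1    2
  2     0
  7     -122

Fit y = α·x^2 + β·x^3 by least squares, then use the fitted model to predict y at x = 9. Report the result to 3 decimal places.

Setting ∂/∂α … = 0 gives: 2499·α + 16595·β = -5778;  16595·α + 118443·β = -42442.
(Σx^2·x^2 = 2499, Σx^2·x^3 = 16595, Σx^3·x^3 = 118443, Σx^2·y = -5778, Σx^3·y = -42442.)
det = 2499·118443 − 16595² = 20595032.
α = ((-5778)·118443 − 16595·(-42442))/20595032 = 2495167/2574379; β = (2499·(-42442) − 16595·(-5778))/20595032 = -1272081/2574379.
At x = 9: ŷ = (2495167/2574379)·(81) + (-1272081/2574379)·(729) = -725238522/2574379.

ŷ = -281.714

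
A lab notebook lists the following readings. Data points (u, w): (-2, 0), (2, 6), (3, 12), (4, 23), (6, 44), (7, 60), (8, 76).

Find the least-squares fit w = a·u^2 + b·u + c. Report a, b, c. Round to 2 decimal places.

Normal-equation sums: Σu^2·u^2 = 8162, Σu^2·u = 1162, Σu^2 = 182, Σu·u = 182, Σu = 28, Σ1 = 7.
And Σu^2·w = 9888, Σu·w = 1432, Σw = 221.
Row-reducing yields a = 1861/1848, b = 2929/1848, c = -293/308.

a = 1.01, b = 1.58, c = -0.95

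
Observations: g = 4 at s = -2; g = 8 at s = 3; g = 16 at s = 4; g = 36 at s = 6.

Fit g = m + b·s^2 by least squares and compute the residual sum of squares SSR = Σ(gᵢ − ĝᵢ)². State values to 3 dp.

MᵀM·[m, b]ᵀ = Mᵀg reads: 4·m + 65·b = 64;  65·m + 1649·b = 1640.
(Σ1 = 4, Σs^2 = 65, Σs^2·s^2 = 1649, Σg = 64, Σs^2·g = 1640.)
Eliminating b: 1649·(row 1) − 65·(row 2) gives 2371·m = 1649·64 − 65·1640 = -1064, so m = -1064/2371.
Then b = (1640 − 65·(-1064/2371))/1649 = 2400/2371.
Residuals: 948/2371, -1568/2371, 600/2371, 20/2371; SSR = 1568/2371.

SSR = 0.661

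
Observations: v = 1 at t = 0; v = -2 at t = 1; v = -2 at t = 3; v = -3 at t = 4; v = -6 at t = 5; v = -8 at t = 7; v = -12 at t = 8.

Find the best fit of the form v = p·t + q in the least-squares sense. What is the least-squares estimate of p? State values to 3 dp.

From the data, Σt·t = 164, Σt = 28, Σ1 = 7.
Moment sums: Σt·v = -202, Σv = -32.
So MᵀM·[p, q]ᵀ = Mᵀv: [[164, 28]; [28, 7]]·[p, q]ᵀ = [-202, -32]ᵀ.
Eliminating q: 7·(row 1) − 28·(row 2) gives 364·p = 7·(-202) − 28·(-32) = -518, so p = -37/26.
Then q = ((-32) − 28·(-37/26))/7 = 102/91.

p = -1.423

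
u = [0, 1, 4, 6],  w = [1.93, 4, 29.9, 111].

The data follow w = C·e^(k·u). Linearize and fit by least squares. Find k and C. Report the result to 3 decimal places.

Let Y = ln w. Fitting Y = k·u + ln C by least squares:
XᵀX = [[53.0000, 11.0000]; [11.0000, 4]], rhs = [43.2349, 10.1512]ᵀ  (here Σu = 11.0000, Σ(u)² = 53.0000, Σln w = 10.1512, Σu·ln w = 43.2349).
Solving (det = 91.0000): k = 0.67337, ln C = 0.68604, so C = exp(0.68604) = 1.98584.

k = 0.673, C = 1.986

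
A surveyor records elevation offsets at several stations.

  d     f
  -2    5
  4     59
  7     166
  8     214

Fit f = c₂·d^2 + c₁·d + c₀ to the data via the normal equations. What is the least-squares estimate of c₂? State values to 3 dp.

c₂ = 2.975

From the data, Σd^2·d^2 = 6769, Σd^2·d = 911, Σd^2 = 133, Σd·d = 133, Σd = 17, Σ1 = 4.
For Aᵀf: Σd^2·f = 22794, Σd·f = 3100, Σf = 444.
Row-reducing yields c₂ = 45659/15348, c₁ = 15531/5116, c₀ = -6277/7674.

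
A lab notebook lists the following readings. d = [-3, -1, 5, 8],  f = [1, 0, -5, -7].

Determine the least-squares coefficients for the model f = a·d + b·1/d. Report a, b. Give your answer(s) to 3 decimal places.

a = -0.896, b = 1.180

With design matrix A, AᵀA = [[99, 4]; [4, 16801/14400]] and Aᵀf = [-84, -53/24]ᵀ.
Δ = 99·(16801/14400) − 4² = 159211/1600.
a = ((-84)·(16801/14400) − 4·(-53/24))/(159211/1600) = -142676/159211; b = (99·(-53/24) − 4·(-84))/(159211/1600) = 187800/159211.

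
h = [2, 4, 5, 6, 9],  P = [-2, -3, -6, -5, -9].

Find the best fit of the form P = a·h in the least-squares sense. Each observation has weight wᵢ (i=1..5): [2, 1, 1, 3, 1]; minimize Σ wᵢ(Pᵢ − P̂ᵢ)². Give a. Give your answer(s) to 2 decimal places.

The normal system AᵀWA·[a]ᵀ = AᵀWP is [[238]]·[a]ᵀ = [-221]ᵀ.
Hence a = -221 / 238 ≈ -0.928571.

a = -0.93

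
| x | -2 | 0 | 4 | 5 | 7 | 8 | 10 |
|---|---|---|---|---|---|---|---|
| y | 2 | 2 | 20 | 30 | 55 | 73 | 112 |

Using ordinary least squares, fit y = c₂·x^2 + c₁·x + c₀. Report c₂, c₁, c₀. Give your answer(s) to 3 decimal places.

c₂ = 1.036, c₁ = 0.752, c₀ = 0.396

Sums needed: Σx^2·x^2 = 17394, Σx^2·x = 2036, Σx^2 = 258, Σx·x = 258, Σx = 32, Σ1 = 7.
Moment sums: Σx^2·y = 19645, Σx·y = 2315, Σy = 294.
So MᵀM·[c₂, c₁, c₀]ᵀ = Mᵀy: [[17394, 2036, 258]; [2036, 258, 32]; [258, 32, 7]]·[c₂, c₁, c₀]ᵀ = [19645, 2315, 294]ᵀ.
Row-reducing yields c₂ = 533261/514978, c₁ = 387305/514978, c₀ = 102031/257489.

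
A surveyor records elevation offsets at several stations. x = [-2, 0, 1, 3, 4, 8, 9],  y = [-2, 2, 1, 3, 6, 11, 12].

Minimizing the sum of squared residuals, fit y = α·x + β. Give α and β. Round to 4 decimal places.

Normal-equation sums: Σx·x = 175, Σx = 23, Σ1 = 7.
Right-hand side: Σx·y = 234, Σy = 33.
Δ = 175·7 − 23² = 696.
α = (234·7 − 23·33)/696 = 293/232; β = (175·33 − 23·234)/696 = 131/232.

α = 1.2629, β = 0.5647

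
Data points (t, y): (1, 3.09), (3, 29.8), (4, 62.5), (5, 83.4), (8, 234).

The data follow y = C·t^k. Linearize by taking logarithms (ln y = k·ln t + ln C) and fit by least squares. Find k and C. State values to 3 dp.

k = 2.081, C = 3.119

With ln yᵢ as the transformed response and ln tᵢ as the regressor:
Sums: Σln t = 6.1738, Σ(ln t)² = 10.0431, Σln y = 18.5368, Σln t·ln y = 27.9254.
Normal system: [[10.0431, 6.1738]; [6.1738, 5]]·[k, ln C]ᵀ = [27.9254, 18.5368]ᵀ.
Slope k = (n·Σln t·ln y − Σln t·Σln y)/(n·Σ(ln t)² − (Σln t)²) = (5·27.9254 − 6.1738·18.5368)/12.1000 = 2.08138; ln C = (Σln y − k·Σln t)/n = 1.13736, so C = exp(1.13736) = 3.11853.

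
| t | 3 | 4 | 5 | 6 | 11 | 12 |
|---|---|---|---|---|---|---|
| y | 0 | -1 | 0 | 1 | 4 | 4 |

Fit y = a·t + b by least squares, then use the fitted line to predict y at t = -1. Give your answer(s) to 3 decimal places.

Forming MᵀM = [[351, 41]; [41, 6]] and Mᵀy = [94, 8]ᵀ gives MᵀM·[a, b]ᵀ = Mᵀy.
det = 351·6 − 41² = 425.
a = (94·6 − 41·8)/425 = 236/425; b = (351·8 − 41·94)/425 = -1046/425.
At t = -1: ŷ = (236/425)·(-1) + (-1046/425)·(1) = -1282/425.

ŷ = -3.016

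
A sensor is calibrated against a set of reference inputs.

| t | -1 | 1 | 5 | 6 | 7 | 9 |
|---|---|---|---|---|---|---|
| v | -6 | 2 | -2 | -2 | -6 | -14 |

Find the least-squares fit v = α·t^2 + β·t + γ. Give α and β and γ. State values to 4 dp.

Entries of MᵀM: Σt^2·t^2 = 10885, Σt^2·t = 1413, Σt^2 = 193, Σt·t = 193, Σt = 27, Σ1 = 6.
Moment sums: Σt^2·v = -1554, Σt·v = -182, Σv = -28.
Inverting the 3×3 Gram matrix, [α, β, γ]ᵀ = [-1106/2585, 6398/2585, -5278/2585]ᵀ.

α = -0.4279, β = 2.4750, γ = -2.0418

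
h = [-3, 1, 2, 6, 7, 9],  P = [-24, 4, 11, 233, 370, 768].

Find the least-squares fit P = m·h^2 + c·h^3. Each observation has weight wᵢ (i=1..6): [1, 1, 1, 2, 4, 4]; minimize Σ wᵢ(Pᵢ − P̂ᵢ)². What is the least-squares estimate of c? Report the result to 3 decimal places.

c = 0.987

Sums needed: Σwᵢ·h^2·h^2 = 38538, Σwᵢ·h^2·h^3 = 318766, Σwᵢ·h^3·h^3 = 2690466.
For AᵀWP: Σwᵢ·h^2·P = 337960, Σwᵢ·h^3·P = 2848524.
AᵀWA·[m, c]ᵀ = AᵀWP becomes [[38538, 318766]; [318766, 2690466]]·[m, c]ᵀ = [337960, 2848524]ᵀ.
Eliminating c: 2690466·(row 1) − 318766·(row 2) gives 2073415952·m = 2690466·337960 − 318766·2848524 = 1257287976, so m = 157160997/259176994.
Then c = (2848524 − 318766·(157160997/259176994))/2690466 = 255782569/259176994.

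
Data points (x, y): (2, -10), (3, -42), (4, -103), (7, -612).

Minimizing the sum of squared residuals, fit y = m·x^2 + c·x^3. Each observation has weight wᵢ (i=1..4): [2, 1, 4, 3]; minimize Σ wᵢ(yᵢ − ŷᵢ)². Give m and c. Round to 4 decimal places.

m = 1.5720, c = -2.0087

Sums needed: Σwᵢ·x^2·x^2 = 8340, Σwᵢ·x^2·x^3 = 54824, Σwᵢ·x^3·x^3 = 370188.
And Σwᵢ·x^2·y = -97014, Σwᵢ·x^3·y = -657410.
Determinant 8340·370188 − 54824² = 81696944.
m = ((-97014)·370188 − 54824·(-657410))/81696944 = 2293343/1458874; c = (8340·(-657410) − 54824·(-97014))/81696944 = -20512983/10212118.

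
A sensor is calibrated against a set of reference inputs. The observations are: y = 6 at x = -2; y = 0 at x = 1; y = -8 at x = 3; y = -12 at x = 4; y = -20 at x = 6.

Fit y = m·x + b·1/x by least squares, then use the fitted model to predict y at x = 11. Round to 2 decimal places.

ŷ = -36.39

The normal equations are: 66·m + 5·b = -204;  5·m + (209/144)·b = -12.
Determinant 66·(209/144) − 5² = 1699/24.
m = ((-204)·(209/144) − 5·(-12))/(1699/24) = -5666/1699; b = (66·(-12) − 5·(-204))/(1699/24) = 5472/1699.
At x = 11: ŷ = (-5666/1699)·(11) + (5472/1699)·(1/11) = -680114/18689.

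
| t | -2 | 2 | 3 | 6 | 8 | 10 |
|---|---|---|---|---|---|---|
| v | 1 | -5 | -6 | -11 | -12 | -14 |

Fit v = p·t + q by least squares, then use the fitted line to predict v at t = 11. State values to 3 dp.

Setting ∂/∂p … = 0 gives: 217·p + 27·q = -332;  27·p + 6·q = -47.
Eliminating q: 6·(row 1) − 27·(row 2) gives 573·p = 6·(-332) − 27·(-47) = -723, so p = -241/191.
Then q = ((-47) − 27·(-241/191))/6 = -1235/573.
At t = 11: v̂ = (-241/191)·(11) + (-1235/573)·(1) = -9188/573.

v̂ = -16.035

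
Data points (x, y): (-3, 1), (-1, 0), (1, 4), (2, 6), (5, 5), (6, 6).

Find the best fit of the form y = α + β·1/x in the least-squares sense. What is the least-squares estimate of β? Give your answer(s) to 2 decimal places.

Forming MᵀM = [[6, 8/15]; [8/15, 1093/450]] and Mᵀy = [22, 26/3]ᵀ gives MᵀM·[α, β]ᵀ = Mᵀy.
Eliminating β: (1093/450)·(row 1) − (8/15)·(row 2) gives (643/45)·α = (1093/450)·22 − (8/15)·(26/3) = 3661/75, so α = 10983/3215.
Then β = ((26/3) − (8/15)·(10983/3215))/(1093/450) = 1812/643.

β = 2.82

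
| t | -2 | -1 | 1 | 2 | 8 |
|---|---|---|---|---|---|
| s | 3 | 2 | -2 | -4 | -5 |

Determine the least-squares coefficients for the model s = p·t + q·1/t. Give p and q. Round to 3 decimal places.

Entries of XᵀX: Σt·t = 74, Σt·1/t = 5, Σ1/t·1/t = 161/64.
For Xᵀs: Σt·s = -58, Σ1/t·s = -65/8.
So XᵀX·[p, q]ᵀ = Xᵀs: [[74, 5]; [5, 161/64]]·[p, q]ᵀ = [-58, -65/8]ᵀ.
Determinant 74·(161/64) − 5² = 5157/32.
p = ((-58)·(161/64) − 5·(-65/8))/(5157/32) = -1123/1719; q = (74·(-65/8) − 5·(-58))/(5157/32) = -3320/1719.

p = -0.653, q = -1.931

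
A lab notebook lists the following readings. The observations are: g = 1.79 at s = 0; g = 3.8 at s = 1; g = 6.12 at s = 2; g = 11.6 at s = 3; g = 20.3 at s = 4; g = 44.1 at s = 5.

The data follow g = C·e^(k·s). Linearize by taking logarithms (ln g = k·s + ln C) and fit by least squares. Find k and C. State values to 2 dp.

Taking logs, ln g = k·s + ln C, so regress ln g on s.
Sums: Σs = 15.0000, Σ(s)² = 55.0000, Σln g = 12.9769, Σs·ln g = 43.2859.
Normal system: [[55.0000, 15.0000]; [15.0000, 6]]·[k, ln C]ᵀ = [43.2859, 12.9769]ᵀ.
Solving (det = 105.0000): k = 0.61964, ln C = 0.61370, so C = exp(0.61370) = 1.84726.

k = 0.62, C = 1.85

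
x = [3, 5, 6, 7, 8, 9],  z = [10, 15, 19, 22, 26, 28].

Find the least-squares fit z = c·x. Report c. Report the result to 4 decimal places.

Setting ∂/∂c … = 0 gives: 264·c = 833.
(Σx·x = 264, Σx·z = 833.)
Hence c = 833 / 264 ≈ 3.1553.

c = 3.1553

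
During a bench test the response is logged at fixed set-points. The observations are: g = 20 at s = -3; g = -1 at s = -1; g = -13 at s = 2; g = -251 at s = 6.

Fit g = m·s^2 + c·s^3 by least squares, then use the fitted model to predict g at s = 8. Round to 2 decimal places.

ĝ = -576.60

MᵀM·[m, c]ᵀ = Mᵀg reads: 1394·m + 7564·c = -8909;  7564·m + 47450·c = -54859.
Determinant 1394·47450 − 7564² = 8931204.
m = ((-8909)·47450 − 7564·(-54859))/8931204 = -432143/496178; c = (1394·(-54859) − 7564·(-8909))/8931204 = -504765/496178.
At s = 8: ĝ = (-432143/496178)·(64) + (-504765/496178)·(512) = -143048416/248089.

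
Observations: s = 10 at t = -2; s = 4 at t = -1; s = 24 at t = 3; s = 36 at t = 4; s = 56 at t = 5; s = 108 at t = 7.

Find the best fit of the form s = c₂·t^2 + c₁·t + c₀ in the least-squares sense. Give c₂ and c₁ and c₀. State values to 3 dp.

Forming XᵀX = [[3380, 550, 104]; [550, 104, 16]; [104, 16, 6]] and Xᵀs = [7528, 1228, 238]ᵀ gives XᵀX·[c₂, c₁, c₀]ᵀ = Xᵀs.
Solving the 3×3 system (Gaussian elimination) gives c₂ = 35186/16797, c₁ = 6068/16797, c₀ = 13403/5599.

c₂ = 2.095, c₁ = 0.361, c₀ = 2.394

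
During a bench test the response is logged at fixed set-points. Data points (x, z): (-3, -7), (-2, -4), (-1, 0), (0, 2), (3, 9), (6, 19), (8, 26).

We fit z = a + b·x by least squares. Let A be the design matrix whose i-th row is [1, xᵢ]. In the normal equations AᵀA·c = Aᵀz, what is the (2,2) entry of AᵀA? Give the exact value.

123

Row 2 ↔ basis x, column 2 ↔ basis x, so (AᵀA)_{2,2} = Σᵢ (x)·(x) = (-3)·(-3) + (-2)·(-2) + (-1)·(-1) + (0)·(0) + (3)·(3) + (6)·(6) + (8)·(8) = 123.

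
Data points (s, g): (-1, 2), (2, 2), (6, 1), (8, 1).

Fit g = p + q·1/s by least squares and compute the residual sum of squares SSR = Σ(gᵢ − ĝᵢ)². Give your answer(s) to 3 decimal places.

SSR = 0.878

Entries of MᵀM: Σ1 = 4, Σ1/s = -5/24, Σ1/s·1/s = 745/576.
And Σg = 6, Σ1/s·g = -17/24.
det = 4·(745/576) − (-5/24)² = 985/192.
p = (6·(745/576) − (-5/24)·(-17/24))/(985/192) = 877/591; q = (4·(-17/24) − (-5/24)·6)/(985/192) = -304/985.
Residuals: 613/2955, 1981/2955, -426/985, -1316/2955; SSR = 2594/2955.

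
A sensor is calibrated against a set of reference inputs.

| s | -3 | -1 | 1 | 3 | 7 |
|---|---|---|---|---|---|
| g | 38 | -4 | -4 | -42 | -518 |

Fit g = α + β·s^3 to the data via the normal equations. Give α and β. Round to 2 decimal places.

Compute the Gram sums: Σ1 = 5, Σs^3 = 343, Σs^3·s^3 = 119109.
For Aᵀg: Σg = -530, Σs^3·g = -179834.
Normal equations: [[5, 343]; [343, 119109]]·[α, β]ᵀ = [-530, -179834]ᵀ.
Δ = 5·119109 − 343² = 477896.
α = ((-530)·119109 − 343·(-179834))/477896 = -361177/119474; β = (5·(-179834) − 343·(-530))/477896 = -179345/119474.

α = -3.02, β = -1.50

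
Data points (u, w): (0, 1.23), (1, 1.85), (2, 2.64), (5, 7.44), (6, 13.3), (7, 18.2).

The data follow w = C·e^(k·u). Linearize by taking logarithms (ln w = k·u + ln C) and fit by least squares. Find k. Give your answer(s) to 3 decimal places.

k = 0.384

Taking logs, ln w = k·u + ln C, so regress ln w on u.
Over the data: Σu = 21.0000, Σ(u)² = 115.0000, Σln w = 9.2890, Σu·ln w = 48.4276.
Normal system: [[115.0000, 21.0000]; [21.0000, 6]]·[k, ln C]ᵀ = [48.4276, 9.2890]ᵀ.
Solving (det = 249.0000): k = 0.38352, ln C = 0.20586.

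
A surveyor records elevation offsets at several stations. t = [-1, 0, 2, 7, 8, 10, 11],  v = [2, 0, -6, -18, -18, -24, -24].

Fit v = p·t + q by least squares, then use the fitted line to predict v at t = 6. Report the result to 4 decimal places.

From the data, Σt·t = 339, Σt = 37, Σ1 = 7.
For Xᵀv: Σt·v = -788, Σv = -88.
Normal equations: [[339, 37]; [37, 7]]·[p, q]ᵀ = [-788, -88]ᵀ.
Δ = 339·7 − 37² = 1004.
p = ((-788)·7 − 37·(-88))/1004 = -565/251; q = (339·(-88) − 37·(-788))/1004 = -169/251.
At t = 6: v̂ = (-565/251)·(6) + (-169/251)·(1) = -3559/251.

v̂ = -14.1793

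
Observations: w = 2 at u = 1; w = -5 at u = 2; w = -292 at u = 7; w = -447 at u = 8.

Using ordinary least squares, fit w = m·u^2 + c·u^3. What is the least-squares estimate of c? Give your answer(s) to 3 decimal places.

c = -1.013

Forming MᵀM = [[6514, 49608]; [49608, 379858]] and Mᵀw = [-42934, -329058]ᵀ gives MᵀM·[m, c]ᵀ = Mᵀw.
Eliminating c: 379858·(row 1) − 49608·(row 2) gives 13441348·m = 379858·(-42934) − 49608·(-329058) = 15085892, so m = 3771473/3360337.
Then c = ((-329058) − 49608·(3771473/3360337))/379858 = -3403485/3360337.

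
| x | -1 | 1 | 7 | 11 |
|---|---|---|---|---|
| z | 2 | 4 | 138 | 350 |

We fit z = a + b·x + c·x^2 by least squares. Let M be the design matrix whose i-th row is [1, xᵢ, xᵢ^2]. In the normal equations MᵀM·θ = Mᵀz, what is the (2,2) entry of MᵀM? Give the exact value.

172

Row 2 ↔ basis x, column 2 ↔ basis x, so (MᵀM)_{2,2} = Σᵢ (x)·(x) = (-1)·(-1) + (1)·(1) + (7)·(7) + (11)·(11) = 172.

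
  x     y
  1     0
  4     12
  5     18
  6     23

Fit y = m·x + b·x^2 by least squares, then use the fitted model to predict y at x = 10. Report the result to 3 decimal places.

ŷ = 60.119

Forming MᵀM = [[78, 406]; [406, 2178]] and Mᵀy = [276, 1470]ᵀ gives MᵀM·[m, b]ᵀ = Mᵀy.
Δ = 78·2178 − 406² = 5048.
m = (276·2178 − 406·1470)/5048 = 1077/1262; b = (78·1470 − 406·276)/5048 = 651/1262.
At x = 10: ŷ = (1077/1262)·(10) + (651/1262)·(100) = 37935/631.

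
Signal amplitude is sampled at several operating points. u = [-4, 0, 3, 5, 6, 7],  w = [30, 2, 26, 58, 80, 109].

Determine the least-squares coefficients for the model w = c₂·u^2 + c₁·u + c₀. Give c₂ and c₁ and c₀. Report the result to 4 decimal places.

c₂ = 1.9773, c₁ = 1.1958, c₀ = 2.9557

Forming AᵀA = [[4659, 647, 135]; [647, 135, 17]; [135, 17, 6]] and Aᵀw = [10385, 1491, 305]ᵀ gives AᵀA·[c₂, c₁, c₀]ᵀ = Aᵀw.
Solving the 3×3 system (Gaussian elimination) gives c₂ = 140073/70840, c₁ = 3683/3080, c₀ = 104691/35420.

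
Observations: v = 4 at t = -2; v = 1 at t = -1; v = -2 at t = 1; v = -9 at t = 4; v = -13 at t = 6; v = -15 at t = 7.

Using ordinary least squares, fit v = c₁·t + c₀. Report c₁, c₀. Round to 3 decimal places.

c₁ = -2.086, c₀ = -0.451

The normal system XᵀX·[c₁, c₀]ᵀ = Xᵀv is [[107, 15]; [15, 6]]·[c₁, c₀]ᵀ = [-230, -34]ᵀ.
Δ = 107·6 − 15² = 417.
c₁ = ((-230)·6 − 15·(-34))/417 = -290/139; c₀ = (107·(-34) − 15·(-230))/417 = -188/417.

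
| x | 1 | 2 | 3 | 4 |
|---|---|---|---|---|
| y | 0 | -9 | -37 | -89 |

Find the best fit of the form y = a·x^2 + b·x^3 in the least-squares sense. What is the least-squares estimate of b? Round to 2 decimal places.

Compute the Gram sums: Σx^2·x^2 = 354, Σx^2·x^3 = 1300, Σx^3·x^3 = 4890.
And Σx^2·y = -1793, Σx^3·y = -6767.
MᵀM·[a, b]ᵀ = Mᵀy becomes [[354, 1300]; [1300, 4890]]·[a, b]ᵀ = [-1793, -6767]ᵀ.
Eliminating b: 4890·(row 1) − 1300·(row 2) gives 41060·a = 4890·(-1793) − 1300·(-6767) = 29330, so a = 2933/4106.
Then b = ((-6767) − 1300·(2933/4106))/4890 = -32309/20530.

b = -1.57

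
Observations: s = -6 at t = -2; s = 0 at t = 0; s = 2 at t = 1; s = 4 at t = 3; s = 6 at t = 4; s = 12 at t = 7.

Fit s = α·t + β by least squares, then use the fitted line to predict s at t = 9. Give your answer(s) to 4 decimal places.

ŝ = 15.7705

The normal equations are: 79·α + 13·β = 134;  13·α + 6·β = 18.
(Σt·t = 79, Σt = 13, Σ1 = 6, Σt·s = 134, Σs = 18.)
Determinant 79·6 − 13² = 305.
α = (134·6 − 13·18)/305 = 114/61; β = (79·18 − 13·134)/305 = -64/61.
At t = 9: ŝ = (114/61)·(9) + (-64/61)·(1) = 962/61.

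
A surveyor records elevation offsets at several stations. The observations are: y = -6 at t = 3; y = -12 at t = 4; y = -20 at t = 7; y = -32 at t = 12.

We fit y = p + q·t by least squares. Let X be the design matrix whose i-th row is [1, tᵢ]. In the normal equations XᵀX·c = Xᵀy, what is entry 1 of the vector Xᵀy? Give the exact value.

-70

Entry 1 ↔ basis 1, so (Xᵀy)_{1} = Σᵢ yᵢ = (1)·(-6) + (1)·(-12) + (1)·(-20) + (1)·(-32) = -70.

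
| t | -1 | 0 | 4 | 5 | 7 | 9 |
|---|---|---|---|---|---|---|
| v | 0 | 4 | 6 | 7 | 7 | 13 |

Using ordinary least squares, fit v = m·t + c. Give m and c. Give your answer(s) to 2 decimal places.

Compute the Gram sums: Σt·t = 172, Σt = 24, Σ1 = 6.
Right-hand side: Σt·v = 225, Σv = 37.
Eliminating c: 6·(row 1) − 24·(row 2) gives 456·m = 6·225 − 24·37 = 462, so m = 77/76.
Then c = (37 − 24·(77/76))/6 = 241/114.

m = 1.01, c = 2.11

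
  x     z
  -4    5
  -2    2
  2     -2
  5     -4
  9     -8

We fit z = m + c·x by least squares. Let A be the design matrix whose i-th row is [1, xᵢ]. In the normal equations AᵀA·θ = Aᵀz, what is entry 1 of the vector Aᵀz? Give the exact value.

-7

Entry 1 ↔ basis 1, so (Aᵀz)_{1} = Σᵢ zᵢ = (1)·(5) + (1)·(2) + (1)·(-2) + (1)·(-4) + (1)·(-8) = -7.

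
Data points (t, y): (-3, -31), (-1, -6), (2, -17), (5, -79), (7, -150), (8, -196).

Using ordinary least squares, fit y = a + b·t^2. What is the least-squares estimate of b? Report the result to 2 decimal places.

b = -2.99

Sums needed: Σ1 = 6, Σt^2 = 152, Σt^2·t^2 = 7220.
And Σy = -479, Σt^2·y = -22222.
XᵀX·[a, b]ᵀ = Xᵀy becomes [[6, 152]; [152, 7220]]·[a, b]ᵀ = [-479, -22222]ᵀ.
det = 6·7220 − 152² = 20216.
a = ((-479)·7220 − 152·(-22222))/20216 = -1061/266; b = (6·(-22222) − 152·(-479))/20216 = -15131/5054.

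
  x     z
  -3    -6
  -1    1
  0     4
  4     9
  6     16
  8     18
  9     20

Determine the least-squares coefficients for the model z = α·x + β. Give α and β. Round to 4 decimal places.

α = 2.0489, β = 2.1250

Setting ∂/∂α … = 0 gives: 207·α + 23·β = 473;  23·α + 7·β = 62.
(Σx·x = 207, Σx = 23, Σ1 = 7, Σx·z = 473, Σz = 62.)
Eliminating β: 7·(row 1) − 23·(row 2) gives 920·α = 7·473 − 23·62 = 1885, so α = 377/184.
Then β = (62 − 23·(377/184))/7 = 17/8.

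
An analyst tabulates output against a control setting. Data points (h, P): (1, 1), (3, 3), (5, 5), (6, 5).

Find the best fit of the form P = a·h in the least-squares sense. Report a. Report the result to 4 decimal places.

a = 0.9155

Entries of MᵀM: Σh·h = 71.
Right-hand side: Σh·P = 65.
Normal equations: [[71]]·[a]ᵀ = [65]ᵀ.
Hence a = 65 / 71 ≈ 0.915493.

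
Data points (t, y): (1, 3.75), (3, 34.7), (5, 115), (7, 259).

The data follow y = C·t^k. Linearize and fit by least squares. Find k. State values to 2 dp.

Linearized form: ln y = k·ln t + ln C. From the 4 transformed points,
XᵀX = [[7.5838, 4.6540]; [4.6540, 4]], rhs = [22.3463, 15.1703]ᵀ  (here Σln t = 4.6540, Σ(ln t)² = 7.5838, Σln y = 15.1703, Σln t·ln y = 22.3463).
Slope k = (n·Σln t·ln y − Σln t·Σln y)/(n·Σ(ln t)² − (Σln t)²) = (4·22.3463 − 4.6540·15.1703)/8.6759 = 2.16500; ln C = (Σln y − k·Σln t)/n = 1.27361.

k = 2.16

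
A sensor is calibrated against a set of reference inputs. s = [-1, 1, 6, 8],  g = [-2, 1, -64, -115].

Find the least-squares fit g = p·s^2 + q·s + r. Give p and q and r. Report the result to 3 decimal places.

Normal-equation sums: Σs^2·s^2 = 5394, Σs^2·s = 728, Σs^2 = 102, Σs·s = 102, Σs = 14, Σ1 = 4.
For Xᵀg: Σs^2·g = -9665, Σs·g = -1301, Σg = -180.
Solving the 3×3 system (Gaussian elimination) gives p = -27/14, q = 89/106, r = 460/371.

p = -1.929, q = 0.840, r = 1.240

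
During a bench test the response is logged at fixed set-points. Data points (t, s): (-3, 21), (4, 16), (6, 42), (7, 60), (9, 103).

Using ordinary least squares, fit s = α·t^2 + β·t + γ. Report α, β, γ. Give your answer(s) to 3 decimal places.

Compute the Gram sums: Σt^2·t^2 = 10595, Σt^2·t = 1325, Σt^2 = 191, Σt·t = 191, Σt = 23, Σ1 = 5.
Right-hand side: Σt^2·s = 13240, Σt·s = 1600, Σs = 242.
Row-reducing yields α = 51299/34077, β = -74075/34077, γ = 10150/11359.

α = 1.505, β = -2.174, γ = 0.894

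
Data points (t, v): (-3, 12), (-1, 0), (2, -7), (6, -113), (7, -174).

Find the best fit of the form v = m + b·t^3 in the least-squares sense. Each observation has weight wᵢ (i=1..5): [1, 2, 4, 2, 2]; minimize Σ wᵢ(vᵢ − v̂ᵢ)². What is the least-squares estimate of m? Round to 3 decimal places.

m = -2.245

Setting ∂/∂m … = 0 gives: 11·m + 1121·b = -590;  1121·m + 329597·b = -168728.
(Σwᵢ·1 = 11, Σwᵢ·t^3 = 1121, Σwᵢ·t^3·t^3 = 329597, Σwᵢ·v = -590, Σwᵢ·t^3·v = -168728.)
Eliminating b: 329597·(row 1) − 1121·(row 2) gives 2368926·m = 329597·(-590) − 1121·(-168728) = -5318142, so m = -886357/394821.
Then b = ((-168728) − 1121·(-886357/394821))/329597 = -199103/394821.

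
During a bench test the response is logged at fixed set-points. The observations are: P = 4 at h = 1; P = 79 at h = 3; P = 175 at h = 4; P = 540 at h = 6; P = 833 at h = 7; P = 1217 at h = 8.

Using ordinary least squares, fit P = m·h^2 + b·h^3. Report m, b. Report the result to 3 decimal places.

Entries of MᵀM: Σh^2·h^2 = 8131, Σh^2·h^3 = 58619, Σh^3·h^3 = 431275.
And Σh^2·P = 141660, Σh^3·P = 1038800.
Normal equations: [[8131, 58619]; [58619, 431275]]·[m, b]ᵀ = [141660, 1038800]ᵀ.
Eliminating b: 431275·(row 1) − 58619·(row 2) gives 70509864·m = 431275·141660 − 58619·1038800 = 200999300, so m = 50249825/17627466.
Then b = (1038800 − 58619·(50249825/17627466))/431275 = 35628815/17627466.

m = 2.851, b = 2.021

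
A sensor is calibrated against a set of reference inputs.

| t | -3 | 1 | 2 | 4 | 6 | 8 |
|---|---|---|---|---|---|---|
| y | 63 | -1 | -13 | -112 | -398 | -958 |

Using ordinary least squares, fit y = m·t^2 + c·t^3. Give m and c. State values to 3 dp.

Normal-equation sums: Σt^2·t^2 = 5746, Σt^2·t^3 = 41358, Σt^3·t^3 = 313690.
Moment sums: Σt^2·y = -76918, Σt^3·y = -585438.
So XᵀX·[m, c]ᵀ = Xᵀy: [[5746, 41358]; [41358, 313690]]·[m, c]ᵀ = [-76918, -585438]ᵀ.
Δ = 5746·313690 − 41358² = 91978576.
m = ((-76918)·313690 − 41358·(-585438))/91978576 = 10517173/11497322; c = (5746·(-585438) − 41358·(-76918))/91978576 = -22844013/11497322.

m = 0.915, c = -1.987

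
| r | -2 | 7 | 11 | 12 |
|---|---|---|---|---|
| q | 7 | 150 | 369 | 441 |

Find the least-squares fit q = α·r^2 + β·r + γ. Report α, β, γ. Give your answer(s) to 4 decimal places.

XᵀX·[α, β, γ]ᵀ = Xᵀq reads: 37794·α + 3394·β + 318·γ = 115531;  3394·α + 318·β + 28·γ = 10387;  318·α + 28·β + 4·γ = 967.
Row-reducing yields α = 490025/162362, β = 61789/81181, γ = -285510/81181.

α = 3.0181, β = 0.7611, γ = -3.5170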